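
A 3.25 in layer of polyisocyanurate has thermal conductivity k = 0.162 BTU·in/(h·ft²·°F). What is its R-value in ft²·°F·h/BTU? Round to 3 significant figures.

20.1 ft²·°F·h/BTU

R = L/k = 3.25/0.162 = 20.06 ft²·°F·h/BTU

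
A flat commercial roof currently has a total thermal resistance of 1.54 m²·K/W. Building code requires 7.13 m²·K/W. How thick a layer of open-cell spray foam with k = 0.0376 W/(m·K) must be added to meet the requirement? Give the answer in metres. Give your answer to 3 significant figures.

ΔR = 7.13 − 1.54 = 5.59 m²·K/W
L = ΔR × k = 5.59 × 0.0376 = 0.2102 m

0.210 m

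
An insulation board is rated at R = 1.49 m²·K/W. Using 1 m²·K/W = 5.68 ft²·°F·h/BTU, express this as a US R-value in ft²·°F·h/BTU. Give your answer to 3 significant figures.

R_US = 1.49 × 5.68 = 8.463

8.46 ft²·°F·h/BTU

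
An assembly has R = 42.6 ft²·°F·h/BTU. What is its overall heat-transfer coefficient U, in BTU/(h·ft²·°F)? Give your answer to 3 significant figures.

0.0235 BTU/(h·ft²·°F)

U = 1/R = 1/42.6 = 0.02347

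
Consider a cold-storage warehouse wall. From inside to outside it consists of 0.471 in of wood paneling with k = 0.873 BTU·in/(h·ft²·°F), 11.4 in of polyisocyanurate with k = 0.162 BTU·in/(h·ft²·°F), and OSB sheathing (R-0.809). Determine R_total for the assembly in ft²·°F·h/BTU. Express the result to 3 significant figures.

0.471/0.873 = 0.5395
11.4/0.162 = 70.37
R_total = 0.5395 + 70.37 + 0.809 = 71.72 ft²·°F·h/BTU

71.7 ft²·°F·h/BTU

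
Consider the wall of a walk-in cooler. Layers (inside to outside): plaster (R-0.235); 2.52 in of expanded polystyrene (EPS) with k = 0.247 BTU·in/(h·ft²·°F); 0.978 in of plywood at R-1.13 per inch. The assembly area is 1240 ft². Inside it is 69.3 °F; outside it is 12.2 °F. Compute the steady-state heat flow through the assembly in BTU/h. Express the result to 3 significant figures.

6130 BTU/h

2.52/0.247 = 10.2
0.978 × 1.13 = 1.105
R_total = 0.235 + 10.2 + 1.105 = 11.54 ft²·°F·h/BTU
Q = A·ΔT/R = 1240 × (69.3 − 12.2) / 11.54 = 6134 BTU/h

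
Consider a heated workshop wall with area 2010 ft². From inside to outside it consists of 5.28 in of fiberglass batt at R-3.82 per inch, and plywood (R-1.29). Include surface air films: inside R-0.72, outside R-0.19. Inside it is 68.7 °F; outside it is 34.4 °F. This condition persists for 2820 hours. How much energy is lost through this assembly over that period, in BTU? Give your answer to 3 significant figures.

8690000 BTU

5.28 × 3.82 = 20.17
R_total = 0.72 + 20.17 + 1.29 + 0.19 = 22.37 ft²·°F·h/BTU
Q = 2010 × (68.7 − 34.4) / 22.37 = 3082 BTU/h
E = 3082 × 2820 = 8691000 BTU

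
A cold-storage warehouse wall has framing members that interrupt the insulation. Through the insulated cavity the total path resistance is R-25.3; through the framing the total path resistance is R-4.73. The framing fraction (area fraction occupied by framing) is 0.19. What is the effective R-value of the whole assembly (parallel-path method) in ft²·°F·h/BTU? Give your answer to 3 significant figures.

U_eff = 0.81/25.3 + 0.19/4.73 = 0.03202 + 0.04017 = 0.07218
R_eff = 1/U_eff = 13.85 ft²·°F·h/BTU

13.9 ft²·°F·h/BTU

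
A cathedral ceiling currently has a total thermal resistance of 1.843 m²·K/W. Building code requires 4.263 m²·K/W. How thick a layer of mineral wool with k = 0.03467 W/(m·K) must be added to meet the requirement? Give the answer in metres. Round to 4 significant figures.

0.08390 m

ΔR = 4.263 − 1.843 = 2.42 m²·K/W
L = ΔR × k = 2.42 × 0.03467 = 0.083901 m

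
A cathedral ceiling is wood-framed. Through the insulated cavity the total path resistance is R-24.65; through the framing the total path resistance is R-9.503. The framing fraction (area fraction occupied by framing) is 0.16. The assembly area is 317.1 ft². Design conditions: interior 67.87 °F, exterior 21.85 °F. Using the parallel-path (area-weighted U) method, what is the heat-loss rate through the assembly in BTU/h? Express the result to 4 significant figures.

U_eff = 0.84/24.65 + 0.16/9.503 = 0.034077 + 0.016837 = 0.050914
R_eff = 1/U_eff = 19.641 ft²·°F·h/BTU
Q = 317.1 × (67.87 − 21.85) / 19.641 = 742.98 BTU/h

743.0 BTU/h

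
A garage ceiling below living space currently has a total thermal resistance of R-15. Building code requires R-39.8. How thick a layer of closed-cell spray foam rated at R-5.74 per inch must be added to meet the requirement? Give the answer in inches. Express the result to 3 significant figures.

ΔR = 39.8 − 15 = 24.8 ft²·°F·h/BTU
L = ΔR / (R/in) = 24.8/5.74 = 4.321 in

4.32 in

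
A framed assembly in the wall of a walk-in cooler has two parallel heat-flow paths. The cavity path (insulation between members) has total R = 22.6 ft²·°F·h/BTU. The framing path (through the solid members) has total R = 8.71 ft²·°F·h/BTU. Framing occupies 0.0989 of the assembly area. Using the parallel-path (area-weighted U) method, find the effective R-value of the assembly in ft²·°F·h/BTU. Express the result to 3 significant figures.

U_eff = 0.9011/22.6 + 0.0989/8.71 = 0.03987 + 0.01135 = 0.05123
R_eff = 1/U_eff = 19.52 ft²·°F·h/BTU

19.5 ft²·°F·h/BTU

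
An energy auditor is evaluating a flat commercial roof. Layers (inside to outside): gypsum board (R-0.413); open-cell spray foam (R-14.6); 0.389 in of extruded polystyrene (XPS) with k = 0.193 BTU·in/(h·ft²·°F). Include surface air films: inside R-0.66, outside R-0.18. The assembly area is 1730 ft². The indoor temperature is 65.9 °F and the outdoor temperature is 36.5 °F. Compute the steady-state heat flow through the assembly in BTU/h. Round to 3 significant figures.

2850 BTU/h

0.389/0.193 = 2.016
R_total = 0.66 + 0.413 + 14.6 + 2.016 + 0.18 = 17.87 ft²·°F·h/BTU
Q = A·ΔT/R = 1730 × (65.9 − 36.5) / 17.87 = 2846 BTU/h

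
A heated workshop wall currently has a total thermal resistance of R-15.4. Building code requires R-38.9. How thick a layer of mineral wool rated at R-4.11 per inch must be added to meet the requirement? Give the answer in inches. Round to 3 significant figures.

5.72 in

ΔR = 38.9 − 15.4 = 23.5 ft²·°F·h/BTU
L = ΔR / (R/in) = 23.5/4.11 = 5.718 in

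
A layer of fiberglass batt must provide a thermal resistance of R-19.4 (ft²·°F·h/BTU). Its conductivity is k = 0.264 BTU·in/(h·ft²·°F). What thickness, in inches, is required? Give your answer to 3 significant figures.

L = R × k = 19.4 × 0.264 = 5.122 in

5.12 in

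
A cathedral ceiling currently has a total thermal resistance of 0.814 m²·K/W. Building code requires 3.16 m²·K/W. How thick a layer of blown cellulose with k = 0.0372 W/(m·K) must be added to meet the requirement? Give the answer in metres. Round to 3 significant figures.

ΔR = 3.16 − 0.814 = 2.346 m²·K/W
L = ΔR × k = 2.346 × 0.0372 = 0.08727 m

0.0873 m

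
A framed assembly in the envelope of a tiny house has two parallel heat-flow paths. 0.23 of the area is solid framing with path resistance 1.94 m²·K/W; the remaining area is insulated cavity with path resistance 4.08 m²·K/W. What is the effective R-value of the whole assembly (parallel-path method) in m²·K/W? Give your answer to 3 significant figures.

3.25 m²·K/W

U_eff = 0.77/4.08 + 0.23/1.94 = 0.1887 + 0.1186 = 0.3073
R_eff = 1/U_eff = 3.254 m²·K/W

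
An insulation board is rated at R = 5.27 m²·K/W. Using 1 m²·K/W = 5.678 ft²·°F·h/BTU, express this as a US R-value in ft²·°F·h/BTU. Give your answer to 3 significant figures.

R_US = 5.27 × 5.678 = 29.92

29.9 ft²·°F·h/BTU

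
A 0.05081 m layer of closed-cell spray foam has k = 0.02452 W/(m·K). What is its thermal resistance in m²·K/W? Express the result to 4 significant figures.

2.072 m²·K/W

R = L/k = 0.05081/0.02452 = 2.0722 m²·K/W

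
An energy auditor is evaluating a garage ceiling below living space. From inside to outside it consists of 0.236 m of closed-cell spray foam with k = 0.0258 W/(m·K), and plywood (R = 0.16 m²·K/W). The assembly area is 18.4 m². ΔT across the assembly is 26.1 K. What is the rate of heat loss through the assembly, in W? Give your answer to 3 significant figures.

51.6 W

0.236/0.0258 = 9.147
R_total = 9.147 + 0.16 = 9.307 m²·K/W
Q = A·ΔT/R = 18.4 × 26.1 / 9.307 = 51.6 W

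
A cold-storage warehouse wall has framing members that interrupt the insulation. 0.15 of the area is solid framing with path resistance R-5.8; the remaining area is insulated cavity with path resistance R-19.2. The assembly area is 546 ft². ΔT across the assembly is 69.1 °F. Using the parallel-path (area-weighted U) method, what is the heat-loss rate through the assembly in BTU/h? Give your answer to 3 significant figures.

U_eff = 0.85/19.2 + 0.15/5.8 = 0.04427 + 0.02586 = 0.07013
R_eff = 1/U_eff = 14.26 ft²·°F·h/BTU
Q = 546 × 69.1 / 14.26 = 2646 BTU/h

2650 BTU/h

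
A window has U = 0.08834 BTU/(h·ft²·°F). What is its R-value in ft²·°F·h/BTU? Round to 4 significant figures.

R = 1/U = 1/0.08834 = 11.32

11.32 ft²·°F·h/BTU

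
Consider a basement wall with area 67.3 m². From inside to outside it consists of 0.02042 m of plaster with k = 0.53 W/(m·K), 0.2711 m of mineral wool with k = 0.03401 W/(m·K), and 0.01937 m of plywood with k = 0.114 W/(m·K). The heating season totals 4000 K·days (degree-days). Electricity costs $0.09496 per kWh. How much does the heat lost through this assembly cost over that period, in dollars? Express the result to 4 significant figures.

75.01 dollars

0.02042/0.53 = 0.038528
0.2711/0.03401 = 7.9712
0.01937/0.114 = 0.16991
R_total = 0.038528 + 7.9712 + 0.16991 = 8.1796 m²·K/W
E = A × HDD × 24 / R / 1000 = 67.3 × 4000 × 24 / 8.1796 / 1000 = 789.87 kWh
Cost = 789.87 × 0.09496 = $75.006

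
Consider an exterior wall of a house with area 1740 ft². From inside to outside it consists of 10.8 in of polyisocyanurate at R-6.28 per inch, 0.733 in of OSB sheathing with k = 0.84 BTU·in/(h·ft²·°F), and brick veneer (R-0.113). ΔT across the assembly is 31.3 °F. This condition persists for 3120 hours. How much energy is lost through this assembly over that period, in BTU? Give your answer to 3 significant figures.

10.8 × 6.28 = 67.82
0.733/0.84 = 0.8726
R_total = 67.82 + 0.8726 + 0.113 = 68.81 ft²·°F·h/BTU
Q = 1740 × 31.3 / 68.81 = 791.5 BTU/h
E = 791.5 × 3120 = 2469000 BTU

2470000 BTU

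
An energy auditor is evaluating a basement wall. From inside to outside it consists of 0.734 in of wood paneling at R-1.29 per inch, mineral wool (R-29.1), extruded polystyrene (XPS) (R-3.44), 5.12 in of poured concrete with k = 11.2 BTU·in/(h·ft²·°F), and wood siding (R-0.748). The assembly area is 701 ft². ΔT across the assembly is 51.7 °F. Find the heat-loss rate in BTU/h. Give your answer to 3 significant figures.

1040 BTU/h

0.734 × 1.29 = 0.9469
5.12/11.2 = 0.4571
R_total = 0.9469 + 29.1 + 3.44 + 0.4571 + 0.748 = 34.69 ft²·°F·h/BTU
Q = A·ΔT/R = 701 × 51.7 / 34.69 = 1045 BTU/h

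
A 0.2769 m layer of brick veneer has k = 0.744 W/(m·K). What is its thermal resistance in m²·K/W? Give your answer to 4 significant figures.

R = L/k = 0.2769/0.744 = 0.37218 m²·K/W

0.3722 m²·K/W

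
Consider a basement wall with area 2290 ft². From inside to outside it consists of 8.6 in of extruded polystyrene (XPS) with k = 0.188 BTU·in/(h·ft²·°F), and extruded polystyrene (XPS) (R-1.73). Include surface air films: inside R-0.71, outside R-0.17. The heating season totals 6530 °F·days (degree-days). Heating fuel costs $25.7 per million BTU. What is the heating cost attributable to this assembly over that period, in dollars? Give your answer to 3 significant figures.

191 dollars

8.6/0.188 = 45.74
R_total = 0.71 + 45.74 + 1.73 + 0.17 = 48.35 ft²·°F·h/BTU
E = A × HDD × 24 / R = 2290 × 6530 × 24 / 48.35 = 7422000 BTU
Cost = 7422000/10⁶ × 25.7 = $190.7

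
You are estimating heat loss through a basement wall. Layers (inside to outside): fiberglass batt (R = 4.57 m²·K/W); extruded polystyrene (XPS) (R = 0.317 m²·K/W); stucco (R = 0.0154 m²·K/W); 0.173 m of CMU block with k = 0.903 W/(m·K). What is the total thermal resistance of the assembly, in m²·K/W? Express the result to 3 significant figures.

5.09 m²·K/W

0.173/0.903 = 0.1916
R_total = 4.57 + 0.317 + 0.0154 + 0.1916 = 5.094 m²·K/W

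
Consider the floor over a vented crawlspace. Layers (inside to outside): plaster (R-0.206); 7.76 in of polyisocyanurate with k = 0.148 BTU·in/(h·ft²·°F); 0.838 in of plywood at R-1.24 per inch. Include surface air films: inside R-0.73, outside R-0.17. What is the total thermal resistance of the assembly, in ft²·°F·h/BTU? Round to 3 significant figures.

7.76/0.148 = 52.43
0.838 × 1.24 = 1.039
R_total = 0.73 + 0.206 + 52.43 + 1.039 + 0.17 = 54.58 ft²·°F·h/BTU

54.6 ft²·°F·h/BTU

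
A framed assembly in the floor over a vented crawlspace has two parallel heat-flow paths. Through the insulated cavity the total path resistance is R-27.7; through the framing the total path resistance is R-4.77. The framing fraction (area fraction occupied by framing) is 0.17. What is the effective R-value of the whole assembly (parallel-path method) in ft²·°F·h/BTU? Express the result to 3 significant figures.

15.2 ft²·°F·h/BTU

U_eff = 0.83/27.7 + 0.17/4.77 = 0.02996 + 0.03564 = 0.0656
R_eff = 1/U_eff = 15.24 ft²·°F·h/BTU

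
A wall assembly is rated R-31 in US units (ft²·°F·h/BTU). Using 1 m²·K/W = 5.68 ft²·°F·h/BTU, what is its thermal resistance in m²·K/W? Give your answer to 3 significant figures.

R_SI = 31/5.68 = 5.458

5.46 m²·K/W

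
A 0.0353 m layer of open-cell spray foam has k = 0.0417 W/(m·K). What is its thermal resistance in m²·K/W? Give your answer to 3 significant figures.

0.847 m²·K/W

R = L/k = 0.0353/0.0417 = 0.8465 m²·K/W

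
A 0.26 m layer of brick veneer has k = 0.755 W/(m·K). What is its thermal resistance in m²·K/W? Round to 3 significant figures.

R = L/k = 0.26/0.755 = 0.3444 m²·K/W

0.344 m²·K/W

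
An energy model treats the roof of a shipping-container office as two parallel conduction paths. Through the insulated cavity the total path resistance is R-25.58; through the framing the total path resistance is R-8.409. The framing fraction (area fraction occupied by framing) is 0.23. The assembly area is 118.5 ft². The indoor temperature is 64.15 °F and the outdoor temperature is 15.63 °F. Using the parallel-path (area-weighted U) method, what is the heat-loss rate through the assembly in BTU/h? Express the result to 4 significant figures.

U_eff = 0.77/25.58 + 0.23/8.409 = 0.030102 + 0.027352 = 0.057453
R_eff = 1/U_eff = 17.405 ft²·°F·h/BTU
Q = 118.5 × (64.15 − 15.63) / 17.405 = 330.33 BTU/h

330.3 BTU/h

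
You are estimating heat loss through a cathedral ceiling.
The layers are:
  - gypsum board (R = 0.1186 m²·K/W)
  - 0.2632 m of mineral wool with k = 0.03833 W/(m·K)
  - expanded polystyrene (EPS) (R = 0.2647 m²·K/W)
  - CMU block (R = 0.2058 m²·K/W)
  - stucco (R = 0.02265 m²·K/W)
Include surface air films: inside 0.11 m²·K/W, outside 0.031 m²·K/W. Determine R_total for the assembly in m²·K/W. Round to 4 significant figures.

7.619 m²·K/W

0.2632/0.03833 = 6.8667
R_total = 0.11 + 0.1186 + 6.8667 + 0.2647 + 0.2058 + 0.02265 + 0.031 = 7.6194 m²·K/W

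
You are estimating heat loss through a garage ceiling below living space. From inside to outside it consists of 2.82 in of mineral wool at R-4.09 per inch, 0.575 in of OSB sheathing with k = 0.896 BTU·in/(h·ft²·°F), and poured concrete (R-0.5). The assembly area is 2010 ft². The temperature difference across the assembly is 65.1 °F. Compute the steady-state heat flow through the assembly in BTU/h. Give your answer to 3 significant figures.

2.82 × 4.09 = 11.53
0.575/0.896 = 0.6417
R_total = 11.53 + 0.6417 + 0.5 = 12.68 ft²·°F·h/BTU
Q = A·ΔT/R = 2010 × 65.1 / 12.68 = 10320 BTU/h

10300 BTU/h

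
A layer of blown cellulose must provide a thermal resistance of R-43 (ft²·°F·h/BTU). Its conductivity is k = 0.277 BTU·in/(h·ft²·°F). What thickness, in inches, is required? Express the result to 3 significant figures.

11.9 in

L = R × k = 43 × 0.277 = 11.91 in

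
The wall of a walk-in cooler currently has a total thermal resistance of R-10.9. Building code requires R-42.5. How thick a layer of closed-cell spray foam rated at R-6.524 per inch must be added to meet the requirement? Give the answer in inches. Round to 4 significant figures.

4.844 in

ΔR = 42.5 − 10.9 = 31.6 ft²·°F·h/BTU
L = ΔR / (R/in) = 31.6/6.524 = 4.8437 in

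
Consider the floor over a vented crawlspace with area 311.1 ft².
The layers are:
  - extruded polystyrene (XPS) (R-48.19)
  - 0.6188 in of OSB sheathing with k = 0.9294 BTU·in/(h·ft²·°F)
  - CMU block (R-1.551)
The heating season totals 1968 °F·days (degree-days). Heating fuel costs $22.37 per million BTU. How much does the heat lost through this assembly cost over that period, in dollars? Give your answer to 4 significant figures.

6.521 dollars

0.6188/0.9294 = 0.66581
R_total = 48.19 + 0.66581 + 1.551 = 50.407 ft²·°F·h/BTU
E = A × HDD × 24 / R = 311.1 × 1968 × 24 / 50.407 = 291510 BTU
Cost = 291510/10⁶ × 22.37 = $6.521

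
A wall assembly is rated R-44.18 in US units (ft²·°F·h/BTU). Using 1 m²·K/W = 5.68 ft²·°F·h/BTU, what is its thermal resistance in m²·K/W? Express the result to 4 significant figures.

R_SI = 44.18/5.68 = 7.7782

7.778 m²·K/W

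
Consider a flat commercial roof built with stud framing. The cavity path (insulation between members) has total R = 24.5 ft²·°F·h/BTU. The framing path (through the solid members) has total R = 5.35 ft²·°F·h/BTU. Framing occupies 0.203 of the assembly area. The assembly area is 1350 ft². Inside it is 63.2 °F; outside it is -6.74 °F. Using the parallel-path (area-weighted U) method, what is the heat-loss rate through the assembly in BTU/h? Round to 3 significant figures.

U_eff = 0.797/24.5 + 0.203/5.35 = 0.03253 + 0.03794 = 0.07047
R_eff = 1/U_eff = 14.19 ft²·°F·h/BTU
Q = 1350 × (63.2 − (-6.74)) / 14.19 = 6654 BTU/h

6650 BTU/h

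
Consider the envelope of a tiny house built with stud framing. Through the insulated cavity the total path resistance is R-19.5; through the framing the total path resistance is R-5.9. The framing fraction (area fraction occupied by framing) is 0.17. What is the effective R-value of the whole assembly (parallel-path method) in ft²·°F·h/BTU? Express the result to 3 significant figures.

14.0 ft²·°F·h/BTU

U_eff = 0.83/19.5 + 0.17/5.9 = 0.04256 + 0.02881 = 0.07138
R_eff = 1/U_eff = 14.01 ft²·°F·h/BTU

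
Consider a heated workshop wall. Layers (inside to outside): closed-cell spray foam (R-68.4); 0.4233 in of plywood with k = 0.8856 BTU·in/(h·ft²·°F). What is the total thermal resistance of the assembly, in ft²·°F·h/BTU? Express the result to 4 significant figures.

0.4233/0.8856 = 0.47798
R_total = 68.4 + 0.47798 = 68.878 ft²·°F·h/BTU

68.88 ft²·°F·h/BTU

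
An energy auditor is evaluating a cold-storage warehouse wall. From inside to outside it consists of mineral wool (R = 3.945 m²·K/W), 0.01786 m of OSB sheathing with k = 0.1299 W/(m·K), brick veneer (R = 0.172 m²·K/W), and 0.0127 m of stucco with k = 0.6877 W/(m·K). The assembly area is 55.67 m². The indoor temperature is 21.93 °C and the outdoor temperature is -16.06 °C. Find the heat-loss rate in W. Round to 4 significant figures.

495.0 W

0.01786/0.1299 = 0.13749
0.0127/0.6877 = 0.018467
R_total = 3.945 + 0.13749 + 0.172 + 0.018467 = 4.273 m²·K/W
Q = A·ΔT/R = 55.67 × (21.93 − (-16.06)) / 4.273 = 494.95 W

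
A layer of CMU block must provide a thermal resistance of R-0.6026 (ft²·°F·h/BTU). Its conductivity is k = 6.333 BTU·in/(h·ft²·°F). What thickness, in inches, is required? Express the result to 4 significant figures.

3.816 in

L = R × k = 0.6026 × 6.333 = 3.8163 in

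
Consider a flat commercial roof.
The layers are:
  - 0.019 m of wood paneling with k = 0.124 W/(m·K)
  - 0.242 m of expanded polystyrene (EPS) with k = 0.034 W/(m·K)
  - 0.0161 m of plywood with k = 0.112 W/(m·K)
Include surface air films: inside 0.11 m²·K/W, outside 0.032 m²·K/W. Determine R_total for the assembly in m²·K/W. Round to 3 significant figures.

7.56 m²·K/W

0.019/0.124 = 0.1532
0.242/0.034 = 7.118
0.0161/0.112 = 0.1437
R_total = 0.11 + 0.1532 + 7.118 + 0.1437 + 0.032 = 7.557 m²·K/W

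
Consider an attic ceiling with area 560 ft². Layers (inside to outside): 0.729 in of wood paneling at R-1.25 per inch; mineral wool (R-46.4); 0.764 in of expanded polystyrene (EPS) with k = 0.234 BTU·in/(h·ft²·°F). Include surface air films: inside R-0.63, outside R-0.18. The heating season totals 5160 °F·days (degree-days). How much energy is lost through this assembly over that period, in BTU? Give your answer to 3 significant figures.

1350000 BTU

0.729 × 1.25 = 0.9113
0.764/0.234 = 3.265
R_total = 0.63 + 0.9113 + 46.4 + 3.265 + 0.18 = 51.39 ft²·°F·h/BTU
E = A × HDD × 24 / R = 560 × 5160 × 24 / 51.39 = 1350000 BTU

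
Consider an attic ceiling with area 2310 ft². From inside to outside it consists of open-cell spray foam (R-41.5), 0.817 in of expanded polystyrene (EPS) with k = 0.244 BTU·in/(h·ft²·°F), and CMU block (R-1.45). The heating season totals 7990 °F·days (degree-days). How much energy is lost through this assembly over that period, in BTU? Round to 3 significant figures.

9570000 BTU

0.817/0.244 = 3.348
R_total = 41.5 + 3.348 + 1.45 = 46.3 ft²·°F·h/BTU
E = A × HDD × 24 / R = 2310 × 7990 × 24 / 46.3 = 9568000 BTU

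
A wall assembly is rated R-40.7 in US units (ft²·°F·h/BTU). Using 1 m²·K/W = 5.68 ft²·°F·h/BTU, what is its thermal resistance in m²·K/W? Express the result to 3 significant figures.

R_SI = 40.7/5.68 = 7.165

7.17 m²·K/W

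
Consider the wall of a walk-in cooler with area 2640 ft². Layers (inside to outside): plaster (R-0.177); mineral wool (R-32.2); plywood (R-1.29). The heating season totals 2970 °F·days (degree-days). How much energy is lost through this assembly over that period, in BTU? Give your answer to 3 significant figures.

5590000 BTU

R_total = 0.177 + 32.2 + 1.29 = 33.67 ft²·°F·h/BTU
E = A × HDD × 24 / R = 2640 × 2970 × 24 / 33.67 = 5589000 BTU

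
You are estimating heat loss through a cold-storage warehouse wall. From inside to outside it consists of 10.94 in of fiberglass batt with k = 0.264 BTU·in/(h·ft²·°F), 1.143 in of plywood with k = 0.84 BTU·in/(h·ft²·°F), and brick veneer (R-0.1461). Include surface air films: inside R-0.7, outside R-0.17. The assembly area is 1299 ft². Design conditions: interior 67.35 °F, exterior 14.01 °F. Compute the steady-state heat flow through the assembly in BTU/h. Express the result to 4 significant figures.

1581 BTU/h

10.94/0.264 = 41.439
1.143/0.84 = 1.3607
R_total = 0.7 + 41.439 + 1.3607 + 0.1461 + 0.17 = 43.816 ft²·°F·h/BTU
Q = A·ΔT/R = 1299 × (67.35 − 14.01) / 43.816 = 1581.3 BTU/h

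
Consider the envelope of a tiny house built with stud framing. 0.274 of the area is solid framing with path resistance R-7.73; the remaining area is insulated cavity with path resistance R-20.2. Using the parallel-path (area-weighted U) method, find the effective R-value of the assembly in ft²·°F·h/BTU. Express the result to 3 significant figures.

14.0 ft²·°F·h/BTU

U_eff = 0.726/20.2 + 0.274/7.73 = 0.03594 + 0.03545 = 0.07139
R_eff = 1/U_eff = 14.01 ft²·°F·h/BTU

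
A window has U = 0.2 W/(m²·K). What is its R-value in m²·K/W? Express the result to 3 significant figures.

R = 1/U = 1/0.2 = 5

5.00 m²·K/W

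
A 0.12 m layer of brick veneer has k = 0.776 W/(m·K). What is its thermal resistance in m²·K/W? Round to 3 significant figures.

0.155 m²·K/W

R = L/k = 0.12/0.776 = 0.1546 m²·K/W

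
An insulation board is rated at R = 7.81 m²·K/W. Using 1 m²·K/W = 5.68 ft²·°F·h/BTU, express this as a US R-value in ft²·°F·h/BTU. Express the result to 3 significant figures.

R_US = 7.81 × 5.68 = 44.36

44.4 ft²·°F·h/BTU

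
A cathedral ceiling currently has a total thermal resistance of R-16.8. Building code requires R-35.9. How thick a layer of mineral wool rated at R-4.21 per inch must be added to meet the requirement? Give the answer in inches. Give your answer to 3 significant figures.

4.54 in

ΔR = 35.9 − 16.8 = 19.1 ft²·°F·h/BTU
L = ΔR / (R/in) = 19.1/4.21 = 4.537 in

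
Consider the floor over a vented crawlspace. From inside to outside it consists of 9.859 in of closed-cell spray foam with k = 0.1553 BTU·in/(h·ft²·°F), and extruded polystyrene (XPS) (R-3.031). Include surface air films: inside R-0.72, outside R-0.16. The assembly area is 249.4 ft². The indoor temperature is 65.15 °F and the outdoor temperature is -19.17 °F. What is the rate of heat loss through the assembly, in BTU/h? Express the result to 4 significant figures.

312.0 BTU/h

9.859/0.1553 = 63.484
R_total = 0.72 + 63.484 + 3.031 + 0.16 = 67.395 ft²·°F·h/BTU
Q = A·ΔT/R = 249.4 × (65.15 − (-19.17)) / 67.395 = 312.03 BTU/h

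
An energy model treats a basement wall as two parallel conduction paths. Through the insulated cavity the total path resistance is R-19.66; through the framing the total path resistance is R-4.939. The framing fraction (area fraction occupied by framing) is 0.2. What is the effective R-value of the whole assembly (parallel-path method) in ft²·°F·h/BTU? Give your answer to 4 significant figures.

12.32 ft²·°F·h/BTU

U_eff = 0.8/19.66 + 0.2/4.939 = 0.040692 + 0.040494 = 0.081186
R_eff = 1/U_eff = 12.317 ft²·°F·h/BTU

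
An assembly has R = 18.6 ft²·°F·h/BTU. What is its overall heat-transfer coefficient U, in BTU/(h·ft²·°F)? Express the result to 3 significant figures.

U = 1/R = 1/18.6 = 0.05376

0.0538 BTU/(h·ft²·°F)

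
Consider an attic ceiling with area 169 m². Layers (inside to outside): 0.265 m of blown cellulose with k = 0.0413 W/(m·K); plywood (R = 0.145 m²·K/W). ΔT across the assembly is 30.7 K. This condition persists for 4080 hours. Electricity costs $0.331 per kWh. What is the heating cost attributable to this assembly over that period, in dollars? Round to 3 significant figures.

0.265/0.0413 = 6.416
R_total = 6.416 + 0.145 = 6.561 m²·K/W
Q = 169 × 30.7 / 6.561 = 790.7 W
E = 790.7 W × 4080 h / 1000 = 3226 kWh
Cost = 3226 × 0.331 = $1068

1070 dollars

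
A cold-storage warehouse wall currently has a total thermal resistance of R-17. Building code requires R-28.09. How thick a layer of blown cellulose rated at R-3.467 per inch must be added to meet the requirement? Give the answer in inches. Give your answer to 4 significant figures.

ΔR = 28.09 − 17 = 11.09 ft²·°F·h/BTU
L = ΔR / (R/in) = 11.09/3.467 = 3.1987 in

3.199 in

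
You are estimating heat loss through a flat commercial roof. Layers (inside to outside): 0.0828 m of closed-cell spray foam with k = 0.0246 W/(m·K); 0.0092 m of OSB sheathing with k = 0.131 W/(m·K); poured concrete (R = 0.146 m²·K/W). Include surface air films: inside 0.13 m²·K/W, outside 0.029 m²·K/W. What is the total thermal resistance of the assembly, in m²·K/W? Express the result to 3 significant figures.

3.74 m²·K/W

0.0828/0.0246 = 3.366
0.0092/0.131 = 0.07023
R_total = 0.13 + 3.366 + 0.07023 + 0.146 + 0.029 = 3.741 m²·K/W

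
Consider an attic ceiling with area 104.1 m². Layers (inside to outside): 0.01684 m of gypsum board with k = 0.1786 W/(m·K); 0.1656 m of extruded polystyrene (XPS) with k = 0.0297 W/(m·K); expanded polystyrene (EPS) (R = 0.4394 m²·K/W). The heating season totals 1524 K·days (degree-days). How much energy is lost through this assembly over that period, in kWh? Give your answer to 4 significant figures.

623.2 kWh

0.01684/0.1786 = 0.094289
0.1656/0.0297 = 5.5758
R_total = 0.094289 + 5.5758 + 0.4394 = 6.1094 m²·K/W
E = A × HDD × 24 / R / 1000 = 104.1 × 1524 × 24 / 6.1094 / 1000 = 623.23 kWh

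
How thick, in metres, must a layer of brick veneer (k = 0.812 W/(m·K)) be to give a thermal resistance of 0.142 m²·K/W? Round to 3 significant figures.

0.115 m

L = R·k = 0.142 × 0.812 = 0.1153 m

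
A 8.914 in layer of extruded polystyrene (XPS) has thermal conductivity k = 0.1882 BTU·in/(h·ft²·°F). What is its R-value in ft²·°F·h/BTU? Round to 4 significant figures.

R = L/k = 8.914/0.1882 = 47.365 ft²·°F·h/BTU

47.36 ft²·°F·h/BTU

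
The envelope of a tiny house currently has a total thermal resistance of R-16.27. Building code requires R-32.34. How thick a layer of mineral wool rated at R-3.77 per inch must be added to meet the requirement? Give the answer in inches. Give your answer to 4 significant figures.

4.263 in

ΔR = 32.34 − 16.27 = 16.07 ft²·°F·h/BTU
L = ΔR / (R/in) = 16.07/3.77 = 4.2626 in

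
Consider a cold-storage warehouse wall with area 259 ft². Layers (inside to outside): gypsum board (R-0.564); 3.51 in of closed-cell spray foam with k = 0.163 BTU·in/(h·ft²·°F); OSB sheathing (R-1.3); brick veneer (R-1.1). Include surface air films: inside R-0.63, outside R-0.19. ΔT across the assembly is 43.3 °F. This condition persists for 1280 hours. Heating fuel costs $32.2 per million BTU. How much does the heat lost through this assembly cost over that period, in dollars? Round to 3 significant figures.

3.51/0.163 = 21.53
R_total = 0.63 + 0.564 + 21.53 + 1.3 + 1.1 + 0.19 = 25.32 ft²·°F·h/BTU
Q = 259 × 43.3 / 25.32 = 443 BTU/h
E = 443 × 1280 = 567000 BTU
Cost = 567000/10⁶ × 32.2 = $18.26

18.3 dollars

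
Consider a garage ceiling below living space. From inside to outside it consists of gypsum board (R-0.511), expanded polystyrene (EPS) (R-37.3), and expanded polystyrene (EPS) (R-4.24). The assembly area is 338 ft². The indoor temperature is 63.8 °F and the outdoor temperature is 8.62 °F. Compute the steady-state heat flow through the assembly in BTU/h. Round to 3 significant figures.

444 BTU/h

R_total = 0.511 + 37.3 + 4.24 = 42.05 ft²·°F·h/BTU
Q = A·ΔT/R = 338 × (63.8 − 8.62) / 42.05 = 443.5 BTU/h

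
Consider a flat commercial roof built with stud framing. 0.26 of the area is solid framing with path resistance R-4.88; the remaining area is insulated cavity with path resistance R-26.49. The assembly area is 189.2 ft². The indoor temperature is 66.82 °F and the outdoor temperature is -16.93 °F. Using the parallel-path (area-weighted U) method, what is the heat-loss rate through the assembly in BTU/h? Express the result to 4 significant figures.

U_eff = 0.74/26.49 + 0.26/4.88 = 0.027935 + 0.053279 = 0.081214
R_eff = 1/U_eff = 12.313 ft²·°F·h/BTU
Q = 189.2 × (66.82 − (-16.93)) / 12.313 = 1286.9 BTU/h

1287 BTU/h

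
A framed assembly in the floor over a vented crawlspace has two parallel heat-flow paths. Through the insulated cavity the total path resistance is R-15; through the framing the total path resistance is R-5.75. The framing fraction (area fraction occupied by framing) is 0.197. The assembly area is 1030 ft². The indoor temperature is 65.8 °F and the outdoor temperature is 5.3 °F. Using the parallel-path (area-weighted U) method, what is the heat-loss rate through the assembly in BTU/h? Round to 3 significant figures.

5470 BTU/h

U_eff = 0.803/15 + 0.197/5.75 = 0.05353 + 0.03426 = 0.08779
R_eff = 1/U_eff = 11.39 ft²·°F·h/BTU
Q = 1030 × (65.8 − 5.3) / 11.39 = 5471 BTU/h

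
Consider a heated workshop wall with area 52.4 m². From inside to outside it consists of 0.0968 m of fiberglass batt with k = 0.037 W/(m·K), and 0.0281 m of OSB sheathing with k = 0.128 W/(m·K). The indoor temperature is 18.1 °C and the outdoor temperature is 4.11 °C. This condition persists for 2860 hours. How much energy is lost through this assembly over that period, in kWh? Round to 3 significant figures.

739 kWh

0.0968/0.037 = 2.616
0.0281/0.128 = 0.2195
R_total = 2.616 + 0.2195 = 2.836 m²·K/W
Q = 52.4 × (18.1 − 4.11) / 2.836 = 258.5 W
E = 258.5 W × 2860 h / 1000 = 739.3 kWh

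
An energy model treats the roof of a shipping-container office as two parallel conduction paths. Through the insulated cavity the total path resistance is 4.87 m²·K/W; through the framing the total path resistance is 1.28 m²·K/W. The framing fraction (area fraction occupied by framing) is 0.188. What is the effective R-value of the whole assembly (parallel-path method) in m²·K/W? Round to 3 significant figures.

U_eff = 0.812/4.87 + 0.188/1.28 = 0.1667 + 0.1469 = 0.3136
R_eff = 1/U_eff = 3.189 m²·K/W

3.19 m²·K/W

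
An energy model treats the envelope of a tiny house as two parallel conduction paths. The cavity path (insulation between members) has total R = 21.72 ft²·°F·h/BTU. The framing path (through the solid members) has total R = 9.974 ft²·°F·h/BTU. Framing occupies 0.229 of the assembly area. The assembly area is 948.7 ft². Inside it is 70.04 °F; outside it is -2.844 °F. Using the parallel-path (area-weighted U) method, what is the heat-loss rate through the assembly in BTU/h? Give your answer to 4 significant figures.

U_eff = 0.771/21.72 + 0.229/9.974 = 0.035497 + 0.02296 = 0.058457
R_eff = 1/U_eff = 17.107 ft²·°F·h/BTU
Q = 948.7 × (70.04 − (-2.844)) / 17.107 = 4042 BTU/h

4042 BTU/h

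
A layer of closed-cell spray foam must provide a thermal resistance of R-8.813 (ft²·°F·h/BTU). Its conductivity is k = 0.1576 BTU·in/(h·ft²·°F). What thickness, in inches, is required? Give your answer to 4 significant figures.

L = R × k = 8.813 × 0.1576 = 1.3889 in

1.389 in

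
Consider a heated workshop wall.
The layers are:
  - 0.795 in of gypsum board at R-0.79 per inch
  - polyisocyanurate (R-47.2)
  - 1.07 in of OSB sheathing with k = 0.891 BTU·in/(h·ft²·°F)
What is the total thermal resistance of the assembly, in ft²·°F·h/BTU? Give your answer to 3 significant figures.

0.795 × 0.79 = 0.6281
1.07/0.891 = 1.201
R_total = 0.6281 + 47.2 + 1.201 = 49.03 ft²·°F·h/BTU

49.0 ft²·°F·h/BTU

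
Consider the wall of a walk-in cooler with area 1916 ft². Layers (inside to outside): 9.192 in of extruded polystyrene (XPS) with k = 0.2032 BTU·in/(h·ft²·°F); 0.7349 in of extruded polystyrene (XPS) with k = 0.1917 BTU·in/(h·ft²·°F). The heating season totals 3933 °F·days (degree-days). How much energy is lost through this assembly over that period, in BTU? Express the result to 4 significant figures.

3686000 BTU

9.192/0.2032 = 45.236
0.7349/0.1917 = 3.8336
R_total = 45.236 + 3.8336 = 49.07 ft²·°F·h/BTU
E = A × HDD × 24 / R = 1916 × 3933 × 24 / 49.07 = 3685700 BTU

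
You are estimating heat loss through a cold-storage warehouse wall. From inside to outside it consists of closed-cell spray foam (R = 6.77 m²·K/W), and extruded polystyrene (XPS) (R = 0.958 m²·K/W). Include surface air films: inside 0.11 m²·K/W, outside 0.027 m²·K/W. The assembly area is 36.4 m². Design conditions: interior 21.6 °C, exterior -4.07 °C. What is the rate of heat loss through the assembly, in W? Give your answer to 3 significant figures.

119 W

R_total = 0.11 + 6.77 + 0.958 + 0.027 = 7.865 m²·K/W
Q = A·ΔT/R = 36.4 × (21.6 − (-4.07)) / 7.865 = 118.8 W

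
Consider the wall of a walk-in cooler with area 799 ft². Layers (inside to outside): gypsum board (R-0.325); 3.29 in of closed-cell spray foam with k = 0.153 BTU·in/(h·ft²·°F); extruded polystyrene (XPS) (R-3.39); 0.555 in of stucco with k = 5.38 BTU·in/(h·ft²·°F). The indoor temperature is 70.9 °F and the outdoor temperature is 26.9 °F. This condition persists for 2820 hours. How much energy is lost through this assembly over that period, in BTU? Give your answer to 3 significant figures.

3920000 BTU

3.29/0.153 = 21.5
0.555/5.38 = 0.1032
R_total = 0.325 + 21.5 + 3.39 + 0.1032 = 25.32 ft²·°F·h/BTU
Q = 799 × (70.9 − 26.9) / 25.32 = 1388 BTU/h
E = 1388 × 2820 = 3915000 BTU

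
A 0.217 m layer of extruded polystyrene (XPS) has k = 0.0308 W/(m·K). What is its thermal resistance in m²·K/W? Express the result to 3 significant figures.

R = L/k = 0.217/0.0308 = 7.045 m²·K/W

7.05 m²·K/W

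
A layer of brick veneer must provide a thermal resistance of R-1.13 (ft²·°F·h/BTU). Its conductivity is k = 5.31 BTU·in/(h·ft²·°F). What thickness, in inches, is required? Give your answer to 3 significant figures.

6.00 in

L = R × k = 1.13 × 5.31 = 6 in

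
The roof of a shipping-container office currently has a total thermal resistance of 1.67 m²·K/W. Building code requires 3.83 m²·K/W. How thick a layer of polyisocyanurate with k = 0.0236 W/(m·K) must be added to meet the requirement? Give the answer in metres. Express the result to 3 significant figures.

0.0510 m

ΔR = 3.83 − 1.67 = 2.16 m²·K/W
L = ΔR × k = 2.16 × 0.0236 = 0.05098 m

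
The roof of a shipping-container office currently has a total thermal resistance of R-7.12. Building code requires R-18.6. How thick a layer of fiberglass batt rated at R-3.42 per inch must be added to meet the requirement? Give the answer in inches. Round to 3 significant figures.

3.36 in

ΔR = 18.6 − 7.12 = 11.48 ft²·°F·h/BTU
L = ΔR / (R/in) = 11.48/3.42 = 3.357 in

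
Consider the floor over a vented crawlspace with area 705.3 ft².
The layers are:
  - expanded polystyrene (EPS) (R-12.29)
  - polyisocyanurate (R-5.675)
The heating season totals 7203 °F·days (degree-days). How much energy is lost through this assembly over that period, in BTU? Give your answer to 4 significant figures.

6787000 BTU

R_total = 12.29 + 5.675 = 17.965 ft²·°F·h/BTU
E = A × HDD × 24 / R = 705.3 × 7203 × 24 / 17.965 = 6786900 BTU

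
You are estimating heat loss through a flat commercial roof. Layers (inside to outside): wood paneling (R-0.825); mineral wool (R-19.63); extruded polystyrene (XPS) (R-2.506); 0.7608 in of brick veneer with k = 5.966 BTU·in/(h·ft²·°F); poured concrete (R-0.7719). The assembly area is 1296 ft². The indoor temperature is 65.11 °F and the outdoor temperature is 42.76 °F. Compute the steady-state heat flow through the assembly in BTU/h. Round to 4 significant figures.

1214 BTU/h

0.7608/5.966 = 0.12752
R_total = 0.825 + 19.63 + 2.506 + 0.12752 + 0.7719 = 23.86 ft²·°F·h/BTU
Q = A·ΔT/R = 1296 × (65.11 − 42.76) / 23.86 = 1214 BTU/h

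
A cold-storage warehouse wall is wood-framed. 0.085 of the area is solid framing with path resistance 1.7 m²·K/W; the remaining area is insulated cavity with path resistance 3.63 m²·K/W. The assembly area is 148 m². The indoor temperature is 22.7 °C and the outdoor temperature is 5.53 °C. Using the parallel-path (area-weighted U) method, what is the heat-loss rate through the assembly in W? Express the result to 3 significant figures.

768 W

U_eff = 0.915/3.63 + 0.085/1.7 = 0.2521 + 0.05 = 0.3021
R_eff = 1/U_eff = 3.311 m²·K/W
Q = 148 × (22.7 − 5.53) / 3.311 = 767.6 W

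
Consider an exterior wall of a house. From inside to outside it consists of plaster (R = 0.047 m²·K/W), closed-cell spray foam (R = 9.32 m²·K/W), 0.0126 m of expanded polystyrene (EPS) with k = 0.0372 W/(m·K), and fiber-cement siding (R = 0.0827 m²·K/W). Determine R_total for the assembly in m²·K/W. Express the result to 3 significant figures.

0.0126/0.0372 = 0.3387
R_total = 0.047 + 9.32 + 0.3387 + 0.0827 = 9.788 m²·K/W

9.79 m²·K/W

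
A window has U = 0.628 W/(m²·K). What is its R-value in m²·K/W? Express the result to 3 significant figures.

R = 1/U = 1/0.628 = 1.592

1.59 m²·K/W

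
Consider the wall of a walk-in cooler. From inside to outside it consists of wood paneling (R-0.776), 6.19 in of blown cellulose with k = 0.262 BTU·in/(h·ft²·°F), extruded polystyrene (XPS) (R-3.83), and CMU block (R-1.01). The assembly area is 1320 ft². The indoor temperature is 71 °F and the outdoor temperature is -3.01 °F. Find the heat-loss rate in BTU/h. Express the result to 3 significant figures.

6.19/0.262 = 23.63
R_total = 0.776 + 23.63 + 3.83 + 1.01 = 29.24 ft²·°F·h/BTU
Q = A·ΔT/R = 1320 × (71 − (-3.01)) / 29.24 = 3341 BTU/h

3340 BTU/h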